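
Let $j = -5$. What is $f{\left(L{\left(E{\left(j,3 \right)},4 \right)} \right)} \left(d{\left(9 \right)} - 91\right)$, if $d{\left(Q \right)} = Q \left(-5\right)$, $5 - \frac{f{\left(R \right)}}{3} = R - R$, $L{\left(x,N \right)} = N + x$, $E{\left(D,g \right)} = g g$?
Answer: $-2040$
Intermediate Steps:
$E{\left(D,g \right)} = g^{2}$
$f{\left(R \right)} = 15$ ($f{\left(R \right)} = 15 - 3 \left(R - R\right) = 15 - 0 = 15 + 0 = 15$)
$d{\left(Q \right)} = - 5 Q$
$f{\left(L{\left(E{\left(j,3 \right)},4 \right)} \right)} \left(d{\left(9 \right)} - 91\right) = 15 \left(\left(-5\right) 9 - 91\right) = 15 \left(-45 - 91\right) = 15 \left(-136\right) = -2040$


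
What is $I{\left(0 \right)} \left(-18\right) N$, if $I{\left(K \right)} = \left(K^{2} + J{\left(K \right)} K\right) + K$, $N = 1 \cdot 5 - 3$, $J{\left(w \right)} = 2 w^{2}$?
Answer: $0$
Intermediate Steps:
$N = 2$ ($N = 5 - 3 = 2$)
$I{\left(K \right)} = K + K^{2} + 2 K^{3}$ ($I{\left(K \right)} = \left(K^{2} + 2 K^{2} K\right) + K = \left(K^{2} + 2 K^{3}\right) + K = K + K^{2} + 2 K^{3}$)
$I{\left(0 \right)} \left(-18\right) N = 0 \left(1 + 0 + 2 \cdot 0^{2}\right) \left(-18\right) 2 = 0 \left(1 + 0 + 2 \cdot 0\right) \left(-18\right) 2 = 0 \left(1 + 0 + 0\right) \left(-18\right) 2 = 0 \cdot 1 \left(-18\right) 2 = 0 \left(-18\right) 2 = 0 \cdot 2 = 0$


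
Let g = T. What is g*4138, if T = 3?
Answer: 12414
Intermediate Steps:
g = 3
g*4138 = 3*4138 = 12414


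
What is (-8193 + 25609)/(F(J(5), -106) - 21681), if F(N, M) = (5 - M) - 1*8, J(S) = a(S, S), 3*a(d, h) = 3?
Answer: -8708/10789 ≈ -0.80712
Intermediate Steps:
a(d, h) = 1 (a(d, h) = (1/3)*3 = 1)
J(S) = 1
F(N, M) = -3 - M (F(N, M) = (5 - M) - 8 = -3 - M)
(-8193 + 25609)/(F(J(5), -106) - 21681) = (-8193 + 25609)/((-3 - 1*(-106)) - 21681) = 17416/((-3 + 106) - 21681) = 17416/(103 - 21681) = 17416/(-21578) = 17416*(-1/21578) = -8708/10789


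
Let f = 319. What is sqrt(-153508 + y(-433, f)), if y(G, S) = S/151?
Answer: I*sqrt(3500087739)/151 ≈ 391.8*I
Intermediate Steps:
y(G, S) = S/151 (y(G, S) = S*(1/151) = S/151)
sqrt(-153508 + y(-433, f)) = sqrt(-153508 + (1/151)*319) = sqrt(-153508 + 319/151) = sqrt(-23179389/151) = I*sqrt(3500087739)/151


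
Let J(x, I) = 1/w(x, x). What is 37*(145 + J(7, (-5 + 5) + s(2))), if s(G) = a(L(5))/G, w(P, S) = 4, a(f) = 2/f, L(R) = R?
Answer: 21497/4 ≈ 5374.3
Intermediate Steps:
s(G) = 2/(5*G) (s(G) = (2/5)/G = (2*(⅕))/G = 2/(5*G))
J(x, I) = ¼ (J(x, I) = 1/4 = ¼)
37*(145 + J(7, (-5 + 5) + s(2))) = 37*(145 + ¼) = 37*(581/4) = 21497/4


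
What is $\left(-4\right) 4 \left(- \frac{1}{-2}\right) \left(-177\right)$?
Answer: $1416$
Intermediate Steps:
$\left(-4\right) 4 \left(- \frac{1}{-2}\right) \left(-177\right) = - 16 \left(\left(-1\right) \left(- \frac{1}{2}\right)\right) \left(-177\right) = \left(-16\right) \frac{1}{2} \left(-177\right) = \left(-8\right) \left(-177\right) = 1416$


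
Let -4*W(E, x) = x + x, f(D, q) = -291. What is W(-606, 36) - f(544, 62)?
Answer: 273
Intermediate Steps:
W(E, x) = -x/2 (W(E, x) = -(x + x)/4 = -x/2)
W(-606, 36) - f(544, 62) = -1/2*36 - 1*(-291) = -18 + 291 = 273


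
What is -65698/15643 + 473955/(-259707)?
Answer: -8158769517/1354198867 ≈ -6.0248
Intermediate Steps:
-65698/15643 + 473955/(-259707) = -65698*1/15643 + 473955*(-1/259707) = -65698/15643 - 157985/86569 = -8158769517/1354198867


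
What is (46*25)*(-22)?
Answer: -25300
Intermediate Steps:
(46*25)*(-22) = 1150*(-22) = -25300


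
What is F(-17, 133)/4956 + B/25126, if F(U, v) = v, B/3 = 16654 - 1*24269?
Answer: -7848433/8894604 ≈ -0.88238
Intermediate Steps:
B = -22845 (B = 3*(16654 - 1*24269) = 3*(16654 - 24269) = 3*(-7615) = -22845)
F(-17, 133)/4956 + B/25126 = 133/4956 - 22845/25126 = 133*(1/4956) - 22845*1/25126 = 19/708 - 22845/25126 = -7848433/8894604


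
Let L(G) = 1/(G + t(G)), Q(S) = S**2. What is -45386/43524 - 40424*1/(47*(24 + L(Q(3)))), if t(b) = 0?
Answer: -262864829/7159698 ≈ -36.715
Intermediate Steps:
L(G) = 1/G (L(G) = 1/(G + 0) = 1/G)
-45386/43524 - 40424*1/(47*(24 + L(Q(3)))) = -45386/43524 - 40424*1/(47*(24 + 1/(3**2))) = -45386*1/43524 - 40424*1/(47*(24 + 1/9)) = -22693/21762 - 40424*1/(47*(24 + 1/9)) = -22693/21762 - 40424/((217/9)*47) = -22693/21762 - 40424/10199/9 = -22693/21762 - 40424*9/10199 = -22693/21762 - 11736/329 = -262864829/7159698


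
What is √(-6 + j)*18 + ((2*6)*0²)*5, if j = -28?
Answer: 18*I*√34 ≈ 104.96*I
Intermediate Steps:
√(-6 + j)*18 + ((2*6)*0²)*5 = √(-6 - 28)*18 + ((2*6)*0²)*5 = √(-34)*18 + (12*0)*5 = (I*√34)*18 + 0*5 = 18*I*√34 + 0 = 18*I*√34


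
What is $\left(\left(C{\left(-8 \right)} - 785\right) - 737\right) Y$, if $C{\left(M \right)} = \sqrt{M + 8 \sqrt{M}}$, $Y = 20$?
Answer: $-30440 + 40 \sqrt{-2 + 4 i \sqrt{2}} \approx -30383.0 + 80.0 i$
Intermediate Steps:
$\left(\left(C{\left(-8 \right)} - 785\right) - 737\right) Y = \left(\left(\sqrt{-8 + 8 \sqrt{-8}} - 785\right) - 737\right) 20 = \left(\left(\sqrt{-8 + 8 \cdot 2 i \sqrt{2}} - 785\right) - 737\right) 20 = \left(\left(\sqrt{-8 + 16 i \sqrt{2}} - 785\right) - 737\right) 20 = \left(\left(-785 + \sqrt{-8 + 16 i \sqrt{2}}\right) - 737\right) 20 = \left(-1522 + \sqrt{-8 + 16 i \sqrt{2}}\right) 20 = -30440 + 20 \sqrt{-8 + 16 i \sqrt{2}}$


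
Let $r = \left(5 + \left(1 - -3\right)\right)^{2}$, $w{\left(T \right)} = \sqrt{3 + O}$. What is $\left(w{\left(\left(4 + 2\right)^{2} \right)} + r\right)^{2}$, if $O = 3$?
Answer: $\left(81 + \sqrt{6}\right)^{2} \approx 6963.8$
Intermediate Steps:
$w{\left(T \right)} = \sqrt{6}$ ($w{\left(T \right)} = \sqrt{3 + 3} = \sqrt{6}$)
$r = 81$ ($r = \left(5 + \left(1 + 3\right)\right)^{2} = \left(5 + 4\right)^{2} = 9^{2} = 81$)
$\left(w{\left(\left(4 + 2\right)^{2} \right)} + r\right)^{2} = \left(\sqrt{6} + 81\right)^{2} = \left(81 + \sqrt{6}\right)^{2}$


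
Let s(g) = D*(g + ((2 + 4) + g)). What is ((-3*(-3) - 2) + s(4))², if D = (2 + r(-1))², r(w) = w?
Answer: 441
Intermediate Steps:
D = 1 (D = (2 - 1)² = 1² = 1)
s(g) = 6 + 2*g (s(g) = 1*(g + ((2 + 4) + g)) = 1*(g + (6 + g)) = 1*(6 + 2*g) = 6 + 2*g)
((-3*(-3) - 2) + s(4))² = ((-3*(-3) - 2) + (6 + 2*4))² = ((9 - 2) + (6 + 8))² = (7 + 14)² = 21² = 441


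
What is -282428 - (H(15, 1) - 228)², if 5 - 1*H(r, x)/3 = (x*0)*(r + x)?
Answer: -327797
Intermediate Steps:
H(r, x) = 15 (H(r, x) = 15 - 3*x*0*(r + x) = 15 - 0*(r + x) = 15 - 3*0 = 15 + 0 = 15)
-282428 - (H(15, 1) - 228)² = -282428 - (15 - 228)² = -282428 - 1*(-213)² = -282428 - 1*45369 = -282428 - 45369 = -327797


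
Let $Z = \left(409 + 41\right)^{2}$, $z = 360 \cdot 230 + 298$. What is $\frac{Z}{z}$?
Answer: $\frac{101250}{41549} \approx 2.4369$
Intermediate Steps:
$z = 83098$ ($z = 82800 + 298 = 83098$)
$Z = 202500$ ($Z = 450^{2} = 202500$)
$\frac{Z}{z} = \frac{202500}{83098} = 202500 \cdot \frac{1}{83098} = \frac{101250}{41549}$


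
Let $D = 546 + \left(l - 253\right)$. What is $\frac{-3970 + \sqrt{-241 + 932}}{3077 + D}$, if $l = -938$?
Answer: $- \frac{1985}{1216} + \frac{\sqrt{691}}{2432} \approx -1.6216$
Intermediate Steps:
$D = -645$ ($D = 546 - 1191 = -645$)
$\frac{-3970 + \sqrt{-241 + 932}}{3077 + D} = \frac{-3970 + \sqrt{-241 + 932}}{3077 - 645} = \frac{-3970 + \sqrt{691}}{2432} = \left(-3970 + \sqrt{691}\right) \frac{1}{2432} = - \frac{1985}{1216} + \frac{\sqrt{691}}{2432}$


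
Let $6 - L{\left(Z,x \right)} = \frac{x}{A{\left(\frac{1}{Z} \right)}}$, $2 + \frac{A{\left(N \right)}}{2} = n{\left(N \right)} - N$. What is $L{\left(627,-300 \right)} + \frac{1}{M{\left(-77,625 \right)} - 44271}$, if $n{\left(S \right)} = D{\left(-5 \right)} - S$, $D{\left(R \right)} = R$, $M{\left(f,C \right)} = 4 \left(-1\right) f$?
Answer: $- \frac{2976475343}{193041533} \approx -15.419$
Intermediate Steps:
$M{\left(f,C \right)} = - 4 f$
$n{\left(S \right)} = -5 - S$
$A{\left(N \right)} = -14 - 4 N$ ($A{\left(N \right)} = -4 + 2 \left(\left(-5 - N\right) - N\right) = -4 + 2 \left(-5 - 2 N\right) = -4 - \left(10 + 4 N\right) = -14 - 4 N$)
$L{\left(Z,x \right)} = 6 - \frac{x}{-14 - \frac{4}{Z}}$
$L{\left(627,-300 \right)} + \frac{1}{M{\left(-77,625 \right)} - 44271} = \frac{24 + 84 \cdot 627 + 627 \left(-300\right)}{2 \left(2 + 7 \cdot 627\right)} + \frac{1}{\left(-4\right) \left(-77\right) - 44271} = \frac{24 + 52668 - 188100}{2 \left(2 + 4389\right)} + \frac{1}{308 - 44271} = \frac{1}{2} \cdot \frac{1}{4391} \left(-135408\right) + \frac{1}{-43963} = \frac{1}{2} \cdot \frac{1}{4391} \left(-135408\right) - \frac{1}{43963} = - \frac{67704}{4391} - \frac{1}{43963} = - \frac{2976475343}{193041533}$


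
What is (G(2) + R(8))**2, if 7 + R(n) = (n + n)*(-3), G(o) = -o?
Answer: 3249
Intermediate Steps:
R(n) = -7 - 6*n (R(n) = -7 + (n + n)*(-3) = -7 + (2*n)*(-3) = -7 - 6*n)
(G(2) + R(8))**2 = (-1*2 + (-7 - 6*8))**2 = (-2 + (-7 - 48))**2 = (-2 - 55)**2 = (-57)**2 = 3249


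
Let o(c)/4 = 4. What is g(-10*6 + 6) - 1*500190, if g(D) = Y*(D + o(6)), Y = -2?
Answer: -500114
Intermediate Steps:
o(c) = 16 (o(c) = 4*4 = 16)
g(D) = -32 - 2*D (g(D) = -2*(D + 16) = -2*(16 + D) = -32 - 2*D)
g(-10*6 + 6) - 1*500190 = (-32 - 2*(-10*6 + 6)) - 1*500190 = (-32 - 2*(-60 + 6)) - 500190 = (-32 - 2*(-54)) - 500190 = (-32 + 108) - 500190 = 76 - 500190 = -500114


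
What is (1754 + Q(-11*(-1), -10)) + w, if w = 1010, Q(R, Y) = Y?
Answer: 2754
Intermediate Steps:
(1754 + Q(-11*(-1), -10)) + w = (1754 - 10) + 1010 = 1744 + 1010 = 2754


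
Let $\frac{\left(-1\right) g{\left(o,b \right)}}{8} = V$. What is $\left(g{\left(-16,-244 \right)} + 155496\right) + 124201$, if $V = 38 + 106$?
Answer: $278545$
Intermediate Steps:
$V = 144$
$g{\left(o,b \right)} = -1152$ ($g{\left(o,b \right)} = \left(-8\right) 144 = -1152$)
$\left(g{\left(-16,-244 \right)} + 155496\right) + 124201 = \left(-1152 + 155496\right) + 124201 = 154344 + 124201 = 278545$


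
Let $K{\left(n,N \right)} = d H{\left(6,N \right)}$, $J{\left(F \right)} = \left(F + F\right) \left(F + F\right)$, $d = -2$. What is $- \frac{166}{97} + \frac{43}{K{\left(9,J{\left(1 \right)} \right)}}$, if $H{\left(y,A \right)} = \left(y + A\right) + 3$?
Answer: $- \frac{8487}{2522} \approx -3.3652$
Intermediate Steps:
$J{\left(F \right)} = 4 F^{2}$ ($J{\left(F \right)} = 2 F 2 F = 4 F^{2}$)
$H{\left(y,A \right)} = 3 + A + y$ ($H{\left(y,A \right)} = \left(A + y\right) + 3 = 3 + A + y$)
$K{\left(n,N \right)} = -18 - 2 N$ ($K{\left(n,N \right)} = - 2 \left(3 + N + 6\right) = - 2 \left(9 + N\right) = -18 - 2 N$)
$- \frac{166}{97} + \frac{43}{K{\left(9,J{\left(1 \right)} \right)}} = - \frac{166}{97} + \frac{43}{-18 - 2 \cdot 4 \cdot 1^{2}} = \left(-166\right) \frac{1}{97} + \frac{43}{-18 - 2 \cdot 4 \cdot 1} = - \frac{166}{97} + \frac{43}{-18 - 8} = - \frac{166}{97} + \frac{43}{-26} = - \frac{166}{97} + 43 \left(- \frac{1}{26}\right) = - \frac{166}{97} - \frac{43}{26} = - \frac{8487}{2522}$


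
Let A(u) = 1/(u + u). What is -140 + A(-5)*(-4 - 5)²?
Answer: -1481/10 ≈ -148.10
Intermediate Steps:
A(u) = 1/(2*u)
-140 + A(-5)*(-4 - 5)² = -140 + ((½)/(-5))*(-4 - 5)² = -140 + ((½)*(-⅕))*(-9)² = -140 - ⅒*81 = -140 - 81/10 = -1481/10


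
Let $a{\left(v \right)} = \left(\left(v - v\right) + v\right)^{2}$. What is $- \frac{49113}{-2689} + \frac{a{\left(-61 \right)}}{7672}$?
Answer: $\frac{386800705}{20630008} \approx 18.749$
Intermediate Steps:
$a{\left(v \right)} = v^{2}$ ($a{\left(v \right)} = \left(0 + v\right)^{2} = v^{2}$)
$- \frac{49113}{-2689} + \frac{a{\left(-61 \right)}}{7672} = - \frac{49113}{-2689} + \frac{\left(-61\right)^{2}}{7672} = \left(-49113\right) \left(- \frac{1}{2689}\right) + 3721 \cdot \frac{1}{7672} = \frac{49113}{2689} + \frac{3721}{7672} = \frac{386800705}{20630008}$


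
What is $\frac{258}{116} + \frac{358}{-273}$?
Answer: $\frac{14453}{15834} \approx 0.91278$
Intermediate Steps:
$\frac{258}{116} + \frac{358}{-273} = 258 \cdot \frac{1}{116} + 358 \left(- \frac{1}{273}\right) = \frac{129}{58} - \frac{358}{273} = \frac{14453}{15834}$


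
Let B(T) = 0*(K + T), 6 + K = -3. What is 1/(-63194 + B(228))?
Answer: -1/63194 ≈ -1.5824e-5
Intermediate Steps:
K = -9 (K = -6 - 3 = -9)
B(T) = 0 (B(T) = 0*(-9 + T) = 0)
1/(-63194 + B(228)) = 1/(-63194 + 0) = 1/(-63194) = -1/63194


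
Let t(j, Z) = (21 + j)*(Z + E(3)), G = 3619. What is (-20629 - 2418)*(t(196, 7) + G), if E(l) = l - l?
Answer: -118415486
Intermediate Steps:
E(l) = 0
t(j, Z) = Z*(21 + j) (t(j, Z) = (21 + j)*(Z + 0) = (21 + j)*Z = Z*(21 + j))
(-20629 - 2418)*(t(196, 7) + G) = (-20629 - 2418)*(7*(21 + 196) + 3619) = -23047*(7*217 + 3619) = -23047*(1519 + 3619) = -23047*5138 = -118415486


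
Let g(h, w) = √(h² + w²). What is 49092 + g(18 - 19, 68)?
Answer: 49092 + 5*√185 ≈ 49160.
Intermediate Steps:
49092 + g(18 - 19, 68) = 49092 + √((18 - 19)² + 68²) = 49092 + √((-1)² + 4624) = 49092 + √(1 + 4624) = 49092 + √4625 = 49092 + 5*√185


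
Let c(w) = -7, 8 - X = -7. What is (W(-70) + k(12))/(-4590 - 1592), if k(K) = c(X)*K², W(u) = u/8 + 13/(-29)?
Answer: 117995/717112 ≈ 0.16454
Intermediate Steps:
X = 15 (X = 8 - 1*(-7) = 8 + 7 = 15)
W(u) = -13/29 + u/8 (W(u) = u*(⅛) + 13*(-1/29) = u/8 - 13/29 = -13/29 + u/8)
k(K) = -7*K²
(W(-70) + k(12))/(-4590 - 1592) = ((-13/29 + (⅛)*(-70)) - 7*12²)/(-4590 - 1592) = ((-13/29 - 35/4) - 7*144)/(-6182) = (-1067/116 - 1008)*(-1/6182) = -117995/116*(-1/6182) = 117995/717112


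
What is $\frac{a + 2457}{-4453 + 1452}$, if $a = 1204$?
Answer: $- \frac{3661}{3001} \approx -1.2199$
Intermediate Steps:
$\frac{a + 2457}{-4453 + 1452} = \frac{1204 + 2457}{-4453 + 1452} = \frac{3661}{-3001} = 3661 \left(- \frac{1}{3001}\right) = - \frac{3661}{3001}$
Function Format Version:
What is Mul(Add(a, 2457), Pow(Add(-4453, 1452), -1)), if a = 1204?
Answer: Rational(-3661, 3001) ≈ -1.2199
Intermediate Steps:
Mul(Add(a, 2457), Pow(Add(-4453, 1452), -1)) = Mul(Add(1204, 2457), Pow(Add(-4453, 1452), -1)) = Mul(3661, Pow(-3001, -1)) = Mul(3661, Rational(-1, 3001)) = Rational(-3661, 3001)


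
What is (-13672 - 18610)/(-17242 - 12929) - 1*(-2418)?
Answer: 72985760/30171 ≈ 2419.1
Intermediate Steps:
(-13672 - 18610)/(-17242 - 12929) - 1*(-2418) = -32282/(-30171) + 2418 = -32282*(-1/30171) + 2418 = 32282/30171 + 2418 = 72985760/30171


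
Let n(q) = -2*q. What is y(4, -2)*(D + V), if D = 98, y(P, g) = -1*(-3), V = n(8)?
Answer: 246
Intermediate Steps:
V = -16 (V = -2*8 = -16)
y(P, g) = 3
y(4, -2)*(D + V) = 3*(98 - 16) = 3*82 = 246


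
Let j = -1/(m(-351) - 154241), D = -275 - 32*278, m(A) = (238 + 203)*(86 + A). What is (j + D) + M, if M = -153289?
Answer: -44043880759/271106 ≈ -1.6246e+5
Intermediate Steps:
m(A) = 37926 + 441*A (m(A) = 441*(86 + A) = 37926 + 441*A)
D = -9171 (D = -275 - 8896 = -9171)
j = 1/271106 (j = -1/((37926 + 441*(-351)) - 154241) = -1/((37926 - 154791) - 154241) = -1/(-116865 - 154241) = -1/(-271106) = -1*(-1/271106) = 1/271106 ≈ 3.6886e-6)
(j + D) + M = (1/271106 - 9171) - 153289 = -2486313125/271106 - 153289 = -44043880759/271106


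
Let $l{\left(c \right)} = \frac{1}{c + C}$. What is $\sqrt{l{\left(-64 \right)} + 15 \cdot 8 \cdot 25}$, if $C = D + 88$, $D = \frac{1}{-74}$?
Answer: $\frac{\sqrt{378080254}}{355} \approx 54.773$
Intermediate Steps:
$D = - \frac{1}{74} \approx -0.013514$
$C = \frac{6511}{74}$ ($C = - \frac{1}{74} + 88 = \frac{6511}{74} \approx 87.986$)
$l{\left(c \right)} = \frac{1}{\frac{6511}{74} + c}$ ($l{\left(c \right)} = \frac{1}{c + \frac{6511}{74}} = \frac{1}{\frac{6511}{74} + c}$)
$\sqrt{l{\left(-64 \right)} + 15 \cdot 8 \cdot 25} = \sqrt{\frac{74}{6511 + 74 \left(-64\right)} + 15 \cdot 8 \cdot 25} = \sqrt{\frac{74}{6511 - 4736} + 120 \cdot 25} = \sqrt{\frac{74}{1775} + 3000} = \sqrt{\frac{5325074}{1775}} = \frac{\sqrt{378080254}}{355}$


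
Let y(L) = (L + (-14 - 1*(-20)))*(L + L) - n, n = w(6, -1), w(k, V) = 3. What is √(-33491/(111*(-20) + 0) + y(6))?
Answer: 17*√665445/1110 ≈ 12.493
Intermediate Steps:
n = 3
y(L) = -3 + 2*L*(6 + L) (y(L) = (L + (-14 - 1*(-20)))*(L + L) - 1*3 = (L + (-14 + 20))*(2*L) - 3 = (L + 6)*(2*L) - 3 = (6 + L)*(2*L) - 3 = 2*L*(6 + L) - 3 = -3 + 2*L*(6 + L))
√(-33491/(111*(-20) + 0) + y(6)) = √(-33491/(111*(-20) + 0) + (-3 + 2*6² + 12*6)) = √(-33491/(-2220 + 0) + (-3 + 2*36 + 72)) = √(-33491/(-2220) + (-3 + 72 + 72)) = √(-33491*(-1/2220) + 141) = √(33491/2220 + 141) = √(346511/2220) = 17*√665445/1110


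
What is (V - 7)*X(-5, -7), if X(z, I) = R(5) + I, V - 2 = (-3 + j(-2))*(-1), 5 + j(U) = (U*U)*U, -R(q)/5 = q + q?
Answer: -627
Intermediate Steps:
R(q) = -10*q (R(q) = -5*(q + q) = -10*q)
j(U) = -5 + U**3 (j(U) = -5 + (U*U)*U = -5 + U**2*U = -5 + U**3)
V = 18 (V = 2 + (-3 + (-5 + (-2)**3))*(-1) = 2 + (-3 + (-5 - 8))*(-1) = 2 + (-3 - 13)*(-1) = 2 - 16*(-1) = 2 + 16 = 18)
X(z, I) = -50 + I (X(z, I) = -10*5 + I = -50 + I)
(V - 7)*X(-5, -7) = (18 - 7)*(-50 - 7) = 11*(-57) = -627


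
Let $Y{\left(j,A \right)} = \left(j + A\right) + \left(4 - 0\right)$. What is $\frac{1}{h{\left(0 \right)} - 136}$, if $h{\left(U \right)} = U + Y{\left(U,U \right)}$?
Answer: $- \frac{1}{132} \approx -0.0075758$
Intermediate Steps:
$Y{\left(j,A \right)} = 4 + A + j$ ($Y{\left(j,A \right)} = \left(A + j\right) + \left(4 + 0\right) = \left(A + j\right) + 4 = 4 + A + j$)
$h{\left(U \right)} = 4 + 3 U$ ($h{\left(U \right)} = U + \left(4 + U + U\right) = U + \left(4 + 2 U\right) = 4 + 3 U$)
$\frac{1}{h{\left(0 \right)} - 136} = \frac{1}{\left(4 + 3 \cdot 0\right) - 136} = \frac{1}{\left(4 + 0\right) - 136} = \frac{1}{4 - 136} = \frac{1}{-132} = - \frac{1}{132}$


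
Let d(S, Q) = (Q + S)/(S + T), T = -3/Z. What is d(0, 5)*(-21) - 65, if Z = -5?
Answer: -240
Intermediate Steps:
T = 3/5 (T = -3/(-5) = -3*(-1/5) = 3/5 ≈ 0.60000)
d(S, Q) = (Q + S)/(3/5 + S) (d(S, Q) = (Q + S)/(S + 3/5) = (Q + S)/(3/5 + S))
d(0, 5)*(-21) - 65 = (5*(5 + 0)/(3 + 5*0))*(-21) - 65 = (5*5/(3 + 0))*(-21) - 65 = (5*5/3)*(-21) - 65 = (5*(1/3)*5)*(-21) - 65 = (25/3)*(-21) - 65 = -175 - 65 = -240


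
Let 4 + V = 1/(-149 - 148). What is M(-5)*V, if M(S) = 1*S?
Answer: 5945/297 ≈ 20.017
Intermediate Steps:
M(S) = S
V = -1189/297 (V = -4 + 1/(-149 - 148) = -4 + 1/(-297) = -4 - 1/297 = -1189/297 ≈ -4.0034)
M(-5)*V = -5*(-1189/297) = 5945/297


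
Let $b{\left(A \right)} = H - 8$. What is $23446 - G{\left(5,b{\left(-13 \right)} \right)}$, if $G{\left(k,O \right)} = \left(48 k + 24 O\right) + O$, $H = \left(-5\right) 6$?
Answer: $24156$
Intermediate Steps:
$H = -30$
$b{\left(A \right)} = -38$ ($b{\left(A \right)} = -30 - 8 = -38$)
$G{\left(k,O \right)} = 25 O + 48 k$ ($G{\left(k,O \right)} = \left(24 O + 48 k\right) + O = 25 O + 48 k$)
$23446 - G{\left(5,b{\left(-13 \right)} \right)} = 23446 - \left(25 \left(-38\right) + 48 \cdot 5\right) = 23446 - \left(-950 + 240\right) = 23446 - -710 = 23446 + 710 = 24156$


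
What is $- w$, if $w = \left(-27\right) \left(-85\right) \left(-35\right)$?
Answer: $80325$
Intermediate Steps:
$w = -80325$ ($w = 2295 \left(-35\right) = -80325$)
$- w = \left(-1\right) \left(-80325\right) = 80325$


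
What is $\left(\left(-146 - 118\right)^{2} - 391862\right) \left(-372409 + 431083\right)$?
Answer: $-18902767884$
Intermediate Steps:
$\left(\left(-146 - 118\right)^{2} - 391862\right) \left(-372409 + 431083\right) = \left(\left(-264\right)^{2} - 391862\right) 58674 = \left(69696 - 391862\right) 58674 = \left(-322166\right) 58674 = -18902767884$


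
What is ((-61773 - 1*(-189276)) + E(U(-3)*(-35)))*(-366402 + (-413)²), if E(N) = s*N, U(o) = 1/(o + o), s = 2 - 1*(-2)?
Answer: -74921593307/3 ≈ -2.4974e+10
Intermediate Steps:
s = 4 (s = 2 + 2 = 4)
U(o) = 1/(2*o)
E(N) = 4*N
((-61773 - 1*(-189276)) + E(U(-3)*(-35)))*(-366402 + (-413)²) = ((-61773 - 1*(-189276)) + 4*(((½)/(-3))*(-35)))*(-366402 + (-413)²) = ((-61773 + 189276) + 4*(((½)*(-⅓))*(-35)))*(-366402 + 170569) = (127503 + 4*(-⅙*(-35)))*(-195833) = (127503 + 4*(35/6))*(-195833) = (127503 + 70/3)*(-195833) = (382579/3)*(-195833) = -74921593307/3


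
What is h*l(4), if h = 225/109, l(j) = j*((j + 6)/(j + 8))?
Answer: 750/109 ≈ 6.8807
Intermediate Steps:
l(j) = j*(6 + j)/(8 + j) (l(j) = j*((6 + j)/(8 + j)) = j*(6 + j)/(8 + j))
h = 225/109 (h = 225*(1/109) = 225/109 ≈ 2.0642)
h*l(4) = 225*(4*(6 + 4)/(8 + 4))/109 = 225*(4*10/12)/109 = 225*(4*(1/12)*10)/109 = (225/109)*(10/3) = 750/109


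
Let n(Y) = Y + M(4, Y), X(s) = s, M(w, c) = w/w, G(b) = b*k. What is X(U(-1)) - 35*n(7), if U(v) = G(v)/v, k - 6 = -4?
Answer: -278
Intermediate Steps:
k = 2 (k = 6 - 4 = 2)
G(b) = 2*b (G(b) = b*2 = 2*b)
U(v) = 2 (U(v) = (2*v)/v = 2)
M(w, c) = 1
n(Y) = 1 + Y (n(Y) = Y + 1 = 1 + Y)
X(U(-1)) - 35*n(7) = 2 - 35*(1 + 7) = 2 - 35*8 = 2 - 280 = -278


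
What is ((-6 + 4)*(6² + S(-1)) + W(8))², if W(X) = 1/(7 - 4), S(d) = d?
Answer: 43681/9 ≈ 4853.4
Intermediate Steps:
W(X) = ⅓ (W(X) = 1/3 = ⅓)
((-6 + 4)*(6² + S(-1)) + W(8))² = ((-6 + 4)*(6² - 1) + ⅓)² = (-2*(36 - 1) + ⅓)² = (-2*35 + ⅓)² = (-70 + ⅓)² = (-209/3)² = 43681/9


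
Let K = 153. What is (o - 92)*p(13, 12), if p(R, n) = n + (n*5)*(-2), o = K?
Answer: -6588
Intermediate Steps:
o = 153
p(R, n) = -9*n (p(R, n) = n + (5*n)*(-2) = n - 10*n = -9*n)
(o - 92)*p(13, 12) = (153 - 92)*(-9*12) = 61*(-108) = -6588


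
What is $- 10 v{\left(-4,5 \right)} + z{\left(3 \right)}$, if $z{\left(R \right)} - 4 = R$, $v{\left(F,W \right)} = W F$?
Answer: $207$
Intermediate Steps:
$v{\left(F,W \right)} = F W$
$z{\left(R \right)} = 4 + R$
$- 10 v{\left(-4,5 \right)} + z{\left(3 \right)} = - 10 \left(\left(-4\right) 5\right) + \left(4 + 3\right) = \left(-10\right) \left(-20\right) + 7 = 200 + 7 = 207$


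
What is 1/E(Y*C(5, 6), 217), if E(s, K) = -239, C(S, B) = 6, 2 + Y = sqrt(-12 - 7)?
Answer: -1/239 ≈ -0.0041841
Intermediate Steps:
Y = -2 + I*sqrt(19) (Y = -2 + sqrt(-12 - 7) = -2 + sqrt(-19) = -2 + I*sqrt(19) ≈ -2.0 + 4.3589*I)
1/E(Y*C(5, 6), 217) = 1/(-239) = -1/239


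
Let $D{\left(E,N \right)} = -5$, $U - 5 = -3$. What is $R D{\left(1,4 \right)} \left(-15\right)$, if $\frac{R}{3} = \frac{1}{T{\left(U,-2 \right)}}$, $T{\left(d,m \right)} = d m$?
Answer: $- \frac{225}{4} \approx -56.25$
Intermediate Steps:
$U = 2$ ($U = 5 - 3 = 2$)
$R = - \frac{3}{4}$ ($R = \frac{3}{2 \left(-2\right)} = \frac{3}{-4} = 3 \left(- \frac{1}{4}\right) = - \frac{3}{4} \approx -0.75$)
$R D{\left(1,4 \right)} \left(-15\right) = \left(- \frac{3}{4}\right) \left(-5\right) \left(-15\right) = \frac{15}{4} \left(-15\right) = - \frac{225}{4}$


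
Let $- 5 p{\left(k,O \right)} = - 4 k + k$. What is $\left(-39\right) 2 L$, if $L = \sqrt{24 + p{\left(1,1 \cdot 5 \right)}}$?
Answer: $- \frac{78 \sqrt{615}}{5} \approx -386.87$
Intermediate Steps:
$p{\left(k,O \right)} = \frac{3 k}{5}$ ($p{\left(k,O \right)} = - \frac{- 4 k + k}{5} = - \frac{\left(-3\right) k}{5} = \frac{3 k}{5}$)
$L = \frac{\sqrt{615}}{5}$ ($L = \sqrt{24 + \frac{3}{5} \cdot 1} = \sqrt{24 + \frac{3}{5}} = \sqrt{\frac{123}{5}} = \frac{\sqrt{615}}{5} \approx 4.9598$)
$\left(-39\right) 2 L = \left(-39\right) 2 \frac{\sqrt{615}}{5} = - 78 \frac{\sqrt{615}}{5} = - \frac{78 \sqrt{615}}{5}$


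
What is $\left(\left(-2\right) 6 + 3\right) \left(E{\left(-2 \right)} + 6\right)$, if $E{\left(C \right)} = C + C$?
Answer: $-18$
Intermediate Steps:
$E{\left(C \right)} = 2 C$
$\left(\left(-2\right) 6 + 3\right) \left(E{\left(-2 \right)} + 6\right) = \left(\left(-2\right) 6 + 3\right) \left(2 \left(-2\right) + 6\right) = \left(-12 + 3\right) \left(-4 + 6\right) = \left(-9\right) 2 = -18$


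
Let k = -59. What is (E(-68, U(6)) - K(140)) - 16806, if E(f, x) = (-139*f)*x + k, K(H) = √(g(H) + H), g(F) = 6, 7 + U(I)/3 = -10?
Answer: -498917 - √146 ≈ -4.9893e+5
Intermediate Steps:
U(I) = -51 (U(I) = -21 + 3*(-10) = -21 - 30 = -51)
K(H) = √(6 + H)
E(f, x) = -59 - 139*f*x (E(f, x) = (-139*f)*x - 59 = -139*f*x - 59 = -59 - 139*f*x)
(E(-68, U(6)) - K(140)) - 16806 = ((-59 - 139*(-68)*(-51)) - √(6 + 140)) - 16806 = ((-59 - 482052) - √146) - 16806 = (-482111 - √146) - 16806 = -498917 - √146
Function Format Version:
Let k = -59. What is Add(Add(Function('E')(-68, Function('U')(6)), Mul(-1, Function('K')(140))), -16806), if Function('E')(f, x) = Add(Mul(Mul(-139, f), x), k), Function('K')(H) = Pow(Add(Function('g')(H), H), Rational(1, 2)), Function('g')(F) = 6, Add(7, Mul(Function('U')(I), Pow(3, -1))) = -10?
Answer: Add(-498917, Mul(-1, Pow(146, Rational(1, 2)))) ≈ -4.9893e+5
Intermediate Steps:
Function('U')(I) = -51 (Function('U')(I) = Add(-21, Mul(3, -10)) = Add(-21, -30) = -51)
Function('K')(H) = Pow(Add(6, H), Rational(1, 2))
Function('E')(f, x) = Add(-59, Mul(-139, f, x)) (Function('E')(f, x) = Add(Mul(Mul(-139, f), x), -59) = Add(Mul(-139, f, x), -59) = Add(-59, Mul(-139, f, x)))
Add(Add(Function('E')(-68, Function('U')(6)), Mul(-1, Function('K')(140))), -16806) = Add(Add(Add(-59, Mul(-139, -68, -51)), Mul(-1, Pow(Add(6, 140), Rational(1, 2)))), -16806) = Add(Add(Add(-59, -482052), Mul(-1, Pow(146, Rational(1, 2)))), -16806) = Add(Add(-482111, Mul(-1, Pow(146, Rational(1, 2)))), -16806) = Add(-498917, Mul(-1, Pow(146, Rational(1, 2))))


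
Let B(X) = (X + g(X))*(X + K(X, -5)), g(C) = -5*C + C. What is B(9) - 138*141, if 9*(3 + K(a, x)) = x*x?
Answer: -19695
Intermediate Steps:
K(a, x) = -3 + x²/9 (K(a, x) = -3 + (x*x)/9 = -3 + x²/9)
g(C) = -4*C
B(X) = -3*X*(-2/9 + X) (B(X) = (X - 4*X)*(X + (-3 + (⅑)*(-5)²)) = (-3*X)*(X + (-3 + (⅑)*25)) = (-3*X)*(X + (-3 + 25/9)) = (-3*X)*(X - 2/9) = (-3*X)*(-2/9 + X) = -3*X*(-2/9 + X))
B(9) - 138*141 = (⅓)*9*(2 - 9*9) - 138*141 = (⅓)*9*(2 - 81) - 19458 = (⅓)*9*(-79) - 19458 = -237 - 19458 = -19695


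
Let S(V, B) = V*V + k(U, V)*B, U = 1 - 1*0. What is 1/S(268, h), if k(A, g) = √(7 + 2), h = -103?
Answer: 1/71515 ≈ 1.3983e-5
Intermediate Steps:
U = 1 (U = 1 + 0 = 1)
k(A, g) = 3 (k(A, g) = √9 = 3)
S(V, B) = V² + 3*B (S(V, B) = V*V + 3*B = V² + 3*B)
1/S(268, h) = 1/(268² + 3*(-103)) = 1/(71824 - 309) = 1/71515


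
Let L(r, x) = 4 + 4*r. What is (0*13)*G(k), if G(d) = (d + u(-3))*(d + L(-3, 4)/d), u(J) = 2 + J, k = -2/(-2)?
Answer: 0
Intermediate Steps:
k = 1 (k = -2*(-½) = 1)
G(d) = (-1 + d)*(d - 8/d) (G(d) = (d + (2 - 3))*(d + (4 + 4*(-3))/d) = (d - 1)*(d + (4 - 12)/d) = (-1 + d)*(d - 8/d))
(0*13)*G(k) = (0*13)*(-8 + 1² - 1*1 + 8/1) = 0*(-8 + 1 - 1 + 8*1) = 0*(-8 + 1 - 1 + 8) = 0*0 = 0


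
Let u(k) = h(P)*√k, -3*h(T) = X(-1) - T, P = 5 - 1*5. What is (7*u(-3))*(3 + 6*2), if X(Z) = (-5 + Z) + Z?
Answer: 245*I*√3 ≈ 424.35*I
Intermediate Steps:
X(Z) = -5 + 2*Z
P = 0 (P = 5 - 5 = 0)
h(T) = 7/3 + T/3 (h(T) = -((-5 + 2*(-1)) - T)/3 = -((-5 - 2) - T)/3 = -(-7 - T)/3 = 7/3 + T/3)
u(k) = 7*√k/3 (u(k) = (7/3 + (⅓)*0)*√k = (7/3 + 0)*√k = 7*√k/3)
(7*u(-3))*(3 + 6*2) = (7*(7*√(-3)/3))*(3 + 6*2) = (7*(7*(I*√3)/3))*(3 + 12) = (7*(7*I*√3/3))*15 = (49*I*√3/3)*15 = 245*I*√3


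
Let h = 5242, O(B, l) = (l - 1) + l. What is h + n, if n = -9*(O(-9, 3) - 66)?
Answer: 5791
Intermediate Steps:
O(B, l) = -1 + 2*l (O(B, l) = (-1 + l) + l = -1 + 2*l)
n = 549 (n = -9*((-1 + 2*3) - 66) = -9*((-1 + 6) - 66) = -9*(5 - 66) = -9*(-61) = 549)
h + n = 5242 + 549 = 5791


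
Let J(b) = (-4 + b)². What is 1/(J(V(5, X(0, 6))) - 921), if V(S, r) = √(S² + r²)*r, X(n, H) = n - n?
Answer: -1/905 ≈ -0.0011050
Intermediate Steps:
X(n, H) = 0
V(S, r) = r*√(S² + r²)
1/(J(V(5, X(0, 6))) - 921) = 1/((-4 + 0*√(5² + 0²))² - 921) = 1/((-4 + 0*√(25 + 0))² - 921) = 1/((-4 + 0*√25)² - 921) = 1/((-4 + 0*5)² - 921) = 1/((-4 + 0)² - 921) = 1/((-4)² - 921) = 1/(16 - 921) = 1/(-905) = -1/905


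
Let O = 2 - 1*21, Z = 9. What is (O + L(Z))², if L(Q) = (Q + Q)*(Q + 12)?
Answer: 128881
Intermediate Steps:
L(Q) = 2*Q*(12 + Q) (L(Q) = (2*Q)*(12 + Q) = 2*Q*(12 + Q))
O = -19 (O = 2 - 21 = -19)
(O + L(Z))² = (-19 + 2*9*(12 + 9))² = (-19 + 2*9*21)² = (-19 + 378)² = 359² = 128881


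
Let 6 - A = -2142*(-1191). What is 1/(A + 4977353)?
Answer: 1/2426237 ≈ 4.1216e-7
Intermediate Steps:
A = -2551116 (A = 6 - (-2142)*(-1191) = 6 - 1*2551122 = 6 - 2551122 = -2551116)
1/(A + 4977353) = 1/(-2551116 + 4977353) = 1/2426237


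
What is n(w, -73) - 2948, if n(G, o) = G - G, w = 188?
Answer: -2948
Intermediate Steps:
n(G, o) = 0
n(w, -73) - 2948 = 0 - 2948 = -2948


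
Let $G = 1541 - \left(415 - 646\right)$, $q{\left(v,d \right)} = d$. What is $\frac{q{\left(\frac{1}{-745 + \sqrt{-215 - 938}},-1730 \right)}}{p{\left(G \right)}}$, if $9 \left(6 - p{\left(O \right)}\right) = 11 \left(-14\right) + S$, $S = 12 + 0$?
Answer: $- \frac{7785}{98} \approx -79.439$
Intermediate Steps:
$S = 12$
$G = 1772$ ($G = 1541 - -231 = 1541 + 231 = 1772$)
$p{\left(O \right)} = \frac{196}{9}$ ($p{\left(O \right)} = 6 - \frac{11 \left(-14\right) + 12}{9} = 6 - \frac{-154 + 12}{9} = 6 - - \frac{142}{9} = 6 + \frac{142}{9} = \frac{196}{9}$)
$\frac{q{\left(\frac{1}{-745 + \sqrt{-215 - 938}},-1730 \right)}}{p{\left(G \right)}} = - \frac{1730}{\frac{196}{9}} = \left(-1730\right) \frac{9}{196} = - \frac{7785}{98}$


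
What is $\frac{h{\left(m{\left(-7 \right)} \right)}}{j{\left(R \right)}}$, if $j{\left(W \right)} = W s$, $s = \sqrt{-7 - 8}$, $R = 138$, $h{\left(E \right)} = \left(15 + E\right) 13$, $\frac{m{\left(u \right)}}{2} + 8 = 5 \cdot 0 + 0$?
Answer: $\frac{13 i \sqrt{15}}{2070} \approx 0.024323 i$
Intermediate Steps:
$m{\left(u \right)} = -16$ ($m{\left(u \right)} = -16 + 2 \left(5 \cdot 0 + 0\right) = -16 + 2 \left(0 + 0\right) = -16 + 2 \cdot 0 = -16 + 0 = -16$)
$h{\left(E \right)} = 195 + 13 E$
$s = i \sqrt{15}$ ($s = \sqrt{-15} = i \sqrt{15} \approx 3.873 i$)
$j{\left(W \right)} = i W \sqrt{15}$ ($j{\left(W \right)} = W i \sqrt{15} = i W \sqrt{15}$)
$\frac{h{\left(m{\left(-7 \right)} \right)}}{j{\left(R \right)}} = \frac{195 + 13 \left(-16\right)}{i 138 \sqrt{15}} = \frac{195 - 208}{138 i \sqrt{15}} = - 13 \left(- \frac{i \sqrt{15}}{2070}\right) = \frac{13 i \sqrt{15}}{2070}$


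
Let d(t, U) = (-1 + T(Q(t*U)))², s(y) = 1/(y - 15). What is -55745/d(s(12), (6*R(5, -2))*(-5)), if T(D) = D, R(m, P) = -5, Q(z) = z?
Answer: -55745/2601 ≈ -21.432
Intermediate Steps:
s(y) = 1/(-15 + y)
d(t, U) = (-1 + U*t)² (d(t, U) = (-1 + t*U)² = (-1 + U*t)²)
-55745/d(s(12), (6*R(5, -2))*(-5)) = -55745/(-1 + ((6*(-5))*(-5))/(-15 + 12))² = -55745/(-1 - 30*(-5)/(-3))² = -55745/(-1 + 150*(-⅓))² = -55745/(-1 - 50)² = -55745/((-51)²) = -55745/2601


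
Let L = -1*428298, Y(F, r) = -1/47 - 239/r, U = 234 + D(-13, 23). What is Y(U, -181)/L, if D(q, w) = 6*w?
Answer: -1842/607255181 ≈ -3.0333e-6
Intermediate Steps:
U = 372 (U = 234 + 6*23 = 234 + 138 = 372)
Y(F, r) = -1/47 - 239/r (Y(F, r) = -1*1/47 - 239/r = -1/47 - 239/r)
L = -428298
Y(U, -181)/L = ((1/47)*(-11233 - 1*(-181))/(-181))/(-428298) = ((1/47)*(-1/181)*(-11233 + 181))*(-1/428298) = ((1/47)*(-1/181)*(-11052))*(-1/428298) = (11052/8507)*(-1/428298) = -1842/607255181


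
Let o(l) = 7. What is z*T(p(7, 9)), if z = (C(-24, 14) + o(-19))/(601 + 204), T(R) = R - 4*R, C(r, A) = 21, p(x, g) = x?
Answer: -84/115 ≈ -0.73043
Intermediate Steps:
T(R) = -3*R
z = 4/115 (z = (21 + 7)/(601 + 204) = 28/805 = 28*(1/805) = 4/115 ≈ 0.034783)
z*T(p(7, 9)) = 4*(-3*7)/115 = (4/115)*(-21) = -84/115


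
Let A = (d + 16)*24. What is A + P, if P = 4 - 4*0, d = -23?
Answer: -164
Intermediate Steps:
A = -168 (A = (-23 + 16)*24 = -7*24 = -168)
P = 4 (P = 4 + 0 = 4)
A + P = -168 + 4 = -164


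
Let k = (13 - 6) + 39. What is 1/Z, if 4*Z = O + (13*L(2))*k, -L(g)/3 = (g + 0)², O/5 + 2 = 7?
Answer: -4/7151 ≈ -0.00055936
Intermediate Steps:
O = 25 (O = -10 + 5*7 = -10 + 35 = 25)
L(g) = -3*g² (L(g) = -3*(g + 0)² = -3*g²)
k = 46 (k = 7 + 39 = 46)
Z = -7151/4 (Z = (25 + (13*(-3*2²))*46)/4 = (25 + (13*(-3*4))*46)/4 = (25 + (13*(-12))*46)/4 = (25 - 156*46)/4 = (25 - 7176)/4 = (¼)*(-7151) = -7151/4 ≈ -1787.8)
1/Z = 1/(-7151/4) = -4/7151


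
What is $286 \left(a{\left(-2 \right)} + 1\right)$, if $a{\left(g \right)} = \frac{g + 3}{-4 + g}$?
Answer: $\frac{715}{3} \approx 238.33$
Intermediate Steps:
$a{\left(g \right)} = \frac{3 + g}{-4 + g}$
$286 \left(a{\left(-2 \right)} + 1\right) = 286 \left(\frac{3 - 2}{-4 - 2} + 1\right) = 286 \left(\frac{1}{-6} \cdot 1 + 1\right) = 286 \left(\left(- \frac{1}{6}\right) 1 + 1\right) = 286 \left(- \frac{1}{6} + 1\right) = 286 \cdot \frac{5}{6} = \frac{715}{3}$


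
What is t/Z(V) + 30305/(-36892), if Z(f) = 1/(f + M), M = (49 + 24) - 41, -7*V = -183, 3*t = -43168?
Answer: -648170055797/774732 ≈ -8.3664e+5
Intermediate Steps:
t = -43168/3 (t = (1/3)*(-43168) = -43168/3 ≈ -14389.)
V = 183/7 (V = -1/7*(-183) = 183/7 ≈ 26.143)
M = 32 (M = 73 - 41 = 32)
Z(f) = 1/(32 + f) (Z(f) = 1/(f + 32) = 1/(32 + f))
t/Z(V) + 30305/(-36892) = -43168/(3*(1/(32 + 183/7))) + 30305/(-36892) = -43168/(3*(1/(407/7))) + 30305*(-1/36892) = -43168/(3*7/407) - 30305/36892 = -43168/3*407/7 - 30305/36892 = -17569376/21 - 30305/36892 = -648170055797/774732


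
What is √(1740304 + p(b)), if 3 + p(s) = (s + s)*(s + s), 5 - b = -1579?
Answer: 5*√471061 ≈ 3431.7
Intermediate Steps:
b = 1584 (b = 5 - 1*(-1579) = 5 + 1579 = 1584)
p(s) = -3 + 4*s² (p(s) = -3 + (s + s)*(s + s) = -3 + (2*s)*(2*s) = -3 + 4*s²)
√(1740304 + p(b)) = √(1740304 + (-3 + 4*1584²)) = √(1740304 + (-3 + 4*2509056)) = √(1740304 + (-3 + 10036224)) = √(1740304 + 10036221) = √11776525 = 5*√471061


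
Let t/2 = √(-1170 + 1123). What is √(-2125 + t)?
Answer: √(-2125 + 2*I*√47) ≈ 0.1487 + 46.098*I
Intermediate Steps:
t = 2*I*√47 (t = 2*√(-1170 + 1123) = 2*√(-47) = 2*(I*√47) = 2*I*√47 ≈ 13.711*I)
√(-2125 + t) = √(-2125 + 2*I*√47)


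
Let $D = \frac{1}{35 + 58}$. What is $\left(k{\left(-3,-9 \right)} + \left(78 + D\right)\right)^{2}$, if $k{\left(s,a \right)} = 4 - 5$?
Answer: $\frac{51294244}{8649} \approx 5930.7$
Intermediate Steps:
$k{\left(s,a \right)} = -1$
$D = \frac{1}{93} \approx 0.010753$
$\left(k{\left(-3,-9 \right)} + \left(78 + D\right)\right)^{2} = \left(-1 + \left(78 + \frac{1}{93}\right)\right)^{2} = \left(-1 + \frac{7255}{93}\right)^{2} = \left(\frac{7162}{93}\right)^{2} = \frac{51294244}{8649}$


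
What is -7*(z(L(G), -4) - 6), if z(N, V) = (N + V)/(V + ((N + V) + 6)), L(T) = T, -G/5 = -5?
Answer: 819/23 ≈ 35.609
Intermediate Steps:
G = 25 (G = -5*(-5) = 25)
z(N, V) = (N + V)/(6 + N + 2*V) (z(N, V) = (N + V)/(V + (6 + N + V)) = (N + V)/(6 + N + 2*V))
-7*(z(L(G), -4) - 6) = -7*((25 - 4)/(6 + 25 + 2*(-4)) - 6) = -7*(21/(6 + 25 - 8) - 6) = -7*(21/23 - 6) = -7*(-117/23) = 819/23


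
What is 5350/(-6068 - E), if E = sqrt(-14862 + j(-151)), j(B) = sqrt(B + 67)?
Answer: -5350/(6068 + sqrt(2)*sqrt(-7431 + I*sqrt(21))) ≈ -0.88131 + 0.017706*I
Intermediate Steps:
j(B) = sqrt(67 + B)
E = sqrt(-14862 + 2*I*sqrt(21)) (E = sqrt(-14862 + sqrt(67 - 151)) = sqrt(-14862 + sqrt(-84)) = sqrt(-14862 + 2*I*sqrt(21)) ≈ 0.0376 + 121.91*I)
5350/(-6068 - E) = 5350/(-6068 - sqrt(-14862 + 2*I*sqrt(21)))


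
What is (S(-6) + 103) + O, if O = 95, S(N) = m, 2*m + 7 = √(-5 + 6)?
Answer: 195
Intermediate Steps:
m = -3 (m = -7/2 + √(-5 + 6)/2 = -7/2 + √1/2 = -7/2 + (½)*1 = -7/2 + ½ = -3)
S(N) = -3
(S(-6) + 103) + O = (-3 + 103) + 95 = 100 + 95 = 195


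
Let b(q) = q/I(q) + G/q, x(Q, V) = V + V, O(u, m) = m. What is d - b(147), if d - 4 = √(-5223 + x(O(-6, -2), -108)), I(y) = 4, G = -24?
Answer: -6387/196 + 7*I*√111 ≈ -32.587 + 73.75*I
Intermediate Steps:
x(Q, V) = 2*V
d = 4 + 7*I*√111 (d = 4 + √(-5223 + 2*(-108)) = 4 + √(-5223 - 216) = 4 + √(-5439) = 4 + 7*I*√111 ≈ 4.0 + 73.75*I)
b(q) = -24/q + q/4 (b(q) = q/4 - 24/q = -24/q + q/4)
d - b(147) = (4 + 7*I*√111) - (-24/147 + (¼)*147) = (4 + 7*I*√111) - (-24*1/147 + 147/4) = (4 + 7*I*√111) - (-8/49 + 147/4) = (4 + 7*I*√111) - 1*7171/196 = (4 + 7*I*√111) - 7171/196 = -6387/196 + 7*I*√111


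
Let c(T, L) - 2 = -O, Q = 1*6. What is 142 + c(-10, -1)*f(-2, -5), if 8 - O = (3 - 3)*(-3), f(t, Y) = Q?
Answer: 106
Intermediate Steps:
Q = 6
f(t, Y) = 6
O = 8 (O = 8 - (3 - 3)*(-3) = 8 - 0*(-3) = 8 - 1*0 = 8 + 0 = 8)
c(T, L) = -6 (c(T, L) = 2 - 1*8 = 2 - 8 = -6)
142 + c(-10, -1)*f(-2, -5) = 142 - 6*6 = 142 - 36 = 106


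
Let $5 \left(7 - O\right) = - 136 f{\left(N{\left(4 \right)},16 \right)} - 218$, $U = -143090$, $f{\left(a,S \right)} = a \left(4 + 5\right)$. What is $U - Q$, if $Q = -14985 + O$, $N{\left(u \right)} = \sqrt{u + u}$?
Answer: $- \frac{640778}{5} - \frac{2448 \sqrt{2}}{5} \approx -1.2885 \cdot 10^{5}$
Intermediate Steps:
$N{\left(u \right)} = \sqrt{2} \sqrt{u}$ ($N{\left(u \right)} = \sqrt{2 u} = \sqrt{2} \sqrt{u}$)
$f{\left(a,S \right)} = 9 a$ ($f{\left(a,S \right)} = a 9 = 9 a$)
$O = \frac{253}{5} + \frac{2448 \sqrt{2}}{5}$ ($O = 7 - \frac{- 136 \cdot 9 \sqrt{2} \sqrt{4} - 218}{5} = 7 - \frac{- 136 \cdot 9 \sqrt{2} \cdot 2 - 218}{5} = 7 - \frac{- 136 \cdot 9 \cdot 2 \sqrt{2} - 218}{5} = 7 - \frac{- 136 \cdot 18 \sqrt{2} - 218}{5} = 7 - \frac{- 2448 \sqrt{2} - 218}{5} = 7 - \frac{-218 - 2448 \sqrt{2}}{5} = 7 + \left(\frac{218}{5} + \frac{2448 \sqrt{2}}{5}\right) = \frac{253}{5} + \frac{2448 \sqrt{2}}{5} \approx 743.0$)
$Q = - \frac{74672}{5} + \frac{2448 \sqrt{2}}{5}$ ($Q = -14985 + \left(\frac{253}{5} + \frac{2448 \sqrt{2}}{5}\right) = - \frac{74672}{5} + \frac{2448 \sqrt{2}}{5} \approx -14242.0$)
$U - Q = -143090 - \left(- \frac{74672}{5} + \frac{2448 \sqrt{2}}{5}\right) = -143090 + \left(\frac{74672}{5} - \frac{2448 \sqrt{2}}{5}\right) = - \frac{640778}{5} - \frac{2448 \sqrt{2}}{5}$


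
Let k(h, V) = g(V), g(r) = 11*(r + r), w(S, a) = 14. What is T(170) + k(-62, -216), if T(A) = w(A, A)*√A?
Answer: -4752 + 14*√170 ≈ -4569.5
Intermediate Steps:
g(r) = 22*r (g(r) = 11*(2*r) = 22*r)
k(h, V) = 22*V
T(A) = 14*√A
T(170) + k(-62, -216) = 14*√170 + 22*(-216) = 14*√170 - 4752 = -4752 + 14*√170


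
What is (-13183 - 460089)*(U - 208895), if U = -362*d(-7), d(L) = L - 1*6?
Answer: 96636936408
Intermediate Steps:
d(L) = -6 + L (d(L) = L - 6 = -6 + L)
U = 4706 (U = -362*(-6 - 7) = -362*(-13) = 4706)
(-13183 - 460089)*(U - 208895) = (-13183 - 460089)*(4706 - 208895) = -473272*(-204189) = 96636936408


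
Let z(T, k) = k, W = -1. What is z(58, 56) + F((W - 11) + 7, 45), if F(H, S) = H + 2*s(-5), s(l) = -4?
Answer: 43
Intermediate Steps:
F(H, S) = -8 + H (F(H, S) = H + 2*(-4) = H - 8 = -8 + H)
z(58, 56) + F((W - 11) + 7, 45) = 56 + (-8 + ((-1 - 11) + 7)) = 56 + (-8 + (-12 + 7)) = 56 + (-8 - 5) = 56 - 13 = 43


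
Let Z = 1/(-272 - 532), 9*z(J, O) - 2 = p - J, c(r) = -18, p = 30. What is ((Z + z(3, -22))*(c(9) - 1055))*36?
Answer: -8336137/67 ≈ -1.2442e+5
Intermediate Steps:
z(J, O) = 32/9 - J/9 (z(J, O) = 2/9 + (30 - J)/9 = 2/9 + (10/3 - J/9) = 32/9 - J/9)
Z = -1/804 (Z = 1/(-804) = -1/804 ≈ -0.0012438)
((Z + z(3, -22))*(c(9) - 1055))*36 = ((-1/804 + (32/9 - ⅑*3))*(-18 - 1055))*36 = ((-1/804 + (32/9 - ⅓))*(-1073))*36 = ((-1/804 + 29/9)*(-1073))*36 = ((7769/2412)*(-1073))*36 = -8336137/2412*36 = -8336137/67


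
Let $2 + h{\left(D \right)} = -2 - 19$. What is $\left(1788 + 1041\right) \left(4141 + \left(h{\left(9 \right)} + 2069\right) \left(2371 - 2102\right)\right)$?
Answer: $1568722935$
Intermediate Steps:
$h{\left(D \right)} = -23$ ($h{\left(D \right)} = -2 - 21 = -23$)
$\left(1788 + 1041\right) \left(4141 + \left(h{\left(9 \right)} + 2069\right) \left(2371 - 2102\right)\right) = \left(1788 + 1041\right) \left(4141 + \left(-23 + 2069\right) \left(2371 - 2102\right)\right) = 2829 \left(4141 + 2046 \cdot 269\right) = 2829 \left(4141 + 550374\right) = 2829 \cdot 554515 = 1568722935$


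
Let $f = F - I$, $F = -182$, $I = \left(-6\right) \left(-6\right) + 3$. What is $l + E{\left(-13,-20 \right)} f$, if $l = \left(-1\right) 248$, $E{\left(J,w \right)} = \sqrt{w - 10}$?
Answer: $-248 - 221 i \sqrt{30} \approx -248.0 - 1210.5 i$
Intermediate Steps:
$E{\left(J,w \right)} = \sqrt{-10 + w}$
$l = -248$
$I = 39$ ($I = 36 + 3 = 39$)
$f = -221$ ($f = -182 - 39 = -221$)
$l + E{\left(-13,-20 \right)} f = -248 + \sqrt{-10 - 20} \left(-221\right) = -248 + \sqrt{-30} \left(-221\right) = -248 + i \sqrt{30} \left(-221\right) = -248 - 221 i \sqrt{30}$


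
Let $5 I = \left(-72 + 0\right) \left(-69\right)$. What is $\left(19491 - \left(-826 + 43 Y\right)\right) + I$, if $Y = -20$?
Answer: $\frac{110853}{5} \approx 22171.0$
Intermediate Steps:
$I = \frac{4968}{5}$ ($I = \frac{\left(-72 + 0\right) \left(-69\right)}{5} = \frac{\left(-72\right) \left(-69\right)}{5} = \frac{1}{5} \cdot 4968 = \frac{4968}{5} \approx 993.6$)
$\left(19491 - \left(-826 + 43 Y\right)\right) + I = \left(19491 + \left(\left(-43\right) \left(-20\right) + 826\right)\right) + \frac{4968}{5} = \left(19491 + \left(860 + 826\right)\right) + \frac{4968}{5} = \left(19491 + 1686\right) + \frac{4968}{5} = 21177 + \frac{4968}{5} = \frac{110853}{5}$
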